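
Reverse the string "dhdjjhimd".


Input: dhdjjhimd
Reading characters right to left:
  Position 8: 'd'
  Position 7: 'm'
  Position 6: 'i'
  Position 5: 'h'
  Position 4: 'j'
  Position 3: 'j'
  Position 2: 'd'
  Position 1: 'h'
  Position 0: 'd'
Reversed: dmihjjdhd

dmihjjdhd


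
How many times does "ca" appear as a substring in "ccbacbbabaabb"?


Searching for "ca" in "ccbacbbabaabb"
Scanning each position:
  Position 0: "cc" => no
  Position 1: "cb" => no
  Position 2: "ba" => no
  Position 3: "ac" => no
  Position 4: "cb" => no
  Position 5: "bb" => no
  Position 6: "ba" => no
  Position 7: "ab" => no
  Position 8: "ba" => no
  Position 9: "aa" => no
  Position 10: "ab" => no
  Position 11: "bb" => no
Total occurrences: 0

0


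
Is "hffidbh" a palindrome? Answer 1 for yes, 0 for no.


Input: hffidbh
Reversed: hbdiffh
  Compare pos 0 ('h') with pos 6 ('h'): match
  Compare pos 1 ('f') with pos 5 ('b'): MISMATCH
  Compare pos 2 ('f') with pos 4 ('d'): MISMATCH
Result: not a palindrome

0


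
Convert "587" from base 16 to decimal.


Input: "587" in base 16
Positional expansion:
  Digit '5' (value 5) x 16^2 = 1280
  Digit '8' (value 8) x 16^1 = 128
  Digit '7' (value 7) x 16^0 = 7
Sum = 1415

1415


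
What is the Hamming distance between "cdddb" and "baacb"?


Comparing "cdddb" and "baacb" position by position:
  Position 0: 'c' vs 'b' => differ
  Position 1: 'd' vs 'a' => differ
  Position 2: 'd' vs 'a' => differ
  Position 3: 'd' vs 'c' => differ
  Position 4: 'b' vs 'b' => same
Total differences (Hamming distance): 4

4


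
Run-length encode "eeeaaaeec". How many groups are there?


Input: eeeaaaeec
Scanning for consecutive runs:
  Group 1: 'e' x 3 (positions 0-2)
  Group 2: 'a' x 3 (positions 3-5)
  Group 3: 'e' x 2 (positions 6-7)
  Group 4: 'c' x 1 (positions 8-8)
Total groups: 4

4


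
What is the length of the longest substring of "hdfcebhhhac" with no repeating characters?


Input: "hdfcebhhhac"
Sliding window (track last position of each char):
  Position 0 ('h'): window [0,0] length 1 -- new best
  Position 1 ('d'): window [0,1] length 2 -- new best
  Position 2 ('f'): window [0,2] length 3 -- new best
  Position 3 ('c'): window [0,3] length 4 -- new best
  Position 4 ('e'): window [0,4] length 5 -- new best
  Position 5 ('b'): window [0,5] length 6 -- new best
  Position 6 ('h'): repeat (last at 0), move window start to 1
  Position 6 ('h'): window [1,6] length 6
  Position 7 ('h'): repeat (last at 6), move window start to 7
  Position 7 ('h'): window [7,7] length 1
  Position 8 ('h'): repeat (last at 7), move window start to 8
  Position 8 ('h'): window [8,8] length 1
  Position 9 ('a'): window [8,9] length 2
  Position 10 ('c'): window [8,10] length 3
Longest substring with no repeats: "hdfceb" with length 6

6


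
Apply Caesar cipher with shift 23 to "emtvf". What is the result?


Caesar cipher: shift "emtvf" by 23
  'e' (pos 4) + 23 = pos 1 = 'b'
  'm' (pos 12) + 23 = pos 9 = 'j'
  't' (pos 19) + 23 = pos 16 = 'q'
  'v' (pos 21) + 23 = pos 18 = 's'
  'f' (pos 5) + 23 = pos 2 = 'c'
Result: bjqsc

bjqsc


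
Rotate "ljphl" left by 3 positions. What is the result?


Input: "ljphl", rotate left by 3
First 3 characters: "ljp"
Remaining characters: "hl"
Concatenate remaining + first: "hl" + "ljp" = "hlljp"

hlljp


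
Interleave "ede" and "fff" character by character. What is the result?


Interleaving "ede" and "fff":
  Position 0: 'e' from first, 'f' from second => "ef"
  Position 1: 'd' from first, 'f' from second => "df"
  Position 2: 'e' from first, 'f' from second => "ef"
Result: efdfef

efdfef


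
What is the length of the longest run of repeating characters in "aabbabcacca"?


Input: "aabbabcacca"
Scanning for longest run:
  Position 1 ('a'): continues run of 'a', length=2
  Position 2 ('b'): new char, reset run to 1
  Position 3 ('b'): continues run of 'b', length=2
  Position 4 ('a'): new char, reset run to 1
  Position 5 ('b'): new char, reset run to 1
  Position 6 ('c'): new char, reset run to 1
  Position 7 ('a'): new char, reset run to 1
  Position 8 ('c'): new char, reset run to 1
  Position 9 ('c'): continues run of 'c', length=2
  Position 10 ('a'): new char, reset run to 1
Longest run: 'a' with length 2

2


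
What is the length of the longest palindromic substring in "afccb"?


Input: "afccb"
Checking substrings for palindromes:
  [2:4] "cc" (len 2) => palindrome
Longest palindromic substring: "cc" with length 2

2


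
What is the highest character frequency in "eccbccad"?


Input: eccbccad
Character counts:
  'a': 1
  'b': 1
  'c': 4
  'd': 1
  'e': 1
Maximum frequency: 4

4


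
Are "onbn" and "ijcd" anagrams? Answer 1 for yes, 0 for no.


Strings: "onbn", "ijcd"
Sorted first:  bnno
Sorted second: cdij
Differ at position 0: 'b' vs 'c' => not anagrams

0


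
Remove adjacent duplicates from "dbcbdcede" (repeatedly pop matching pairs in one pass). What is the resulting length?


Input: dbcbdcede
Stack-based adjacent duplicate removal:
  Read 'd': push. Stack: d
  Read 'b': push. Stack: db
  Read 'c': push. Stack: dbc
  Read 'b': push. Stack: dbcb
  Read 'd': push. Stack: dbcbd
  Read 'c': push. Stack: dbcbdc
  Read 'e': push. Stack: dbcbdce
  Read 'd': push. Stack: dbcbdced
  Read 'e': push. Stack: dbcbdcede
Final stack: "dbcbdcede" (length 9)

9


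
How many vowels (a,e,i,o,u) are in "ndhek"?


Input: ndhek
Checking each character:
  'n' at position 0: consonant
  'd' at position 1: consonant
  'h' at position 2: consonant
  'e' at position 3: vowel (running total: 1)
  'k' at position 4: consonant
Total vowels: 1

1


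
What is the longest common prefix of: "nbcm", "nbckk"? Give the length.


Words: nbcm, nbckk
  Position 0: all 'n' => match
  Position 1: all 'b' => match
  Position 2: all 'c' => match
  Position 3: ('m', 'k') => mismatch, stop
LCP = "nbc" (length 3)

3


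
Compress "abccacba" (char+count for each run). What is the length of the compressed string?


Input: abccacba
Runs:
  'a' x 1 => "a1"
  'b' x 1 => "b1"
  'c' x 2 => "c2"
  'a' x 1 => "a1"
  'c' x 1 => "c1"
  'b' x 1 => "b1"
  'a' x 1 => "a1"
Compressed: "a1b1c2a1c1b1a1"
Compressed length: 14

14


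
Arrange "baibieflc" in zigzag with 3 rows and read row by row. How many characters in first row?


Zigzag "baibieflc" into 3 rows:
Placing characters:
  'b' => row 0
  'a' => row 1
  'i' => row 2
  'b' => row 1
  'i' => row 0
  'e' => row 1
  'f' => row 2
  'l' => row 1
  'c' => row 0
Rows:
  Row 0: "bic"
  Row 1: "abel"
  Row 2: "if"
First row length: 3

3


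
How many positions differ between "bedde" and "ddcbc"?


Comparing "bedde" and "ddcbc" position by position:
  Position 0: 'b' vs 'd' => DIFFER
  Position 1: 'e' vs 'd' => DIFFER
  Position 2: 'd' vs 'c' => DIFFER
  Position 3: 'd' vs 'b' => DIFFER
  Position 4: 'e' vs 'c' => DIFFER
Positions that differ: 5

5


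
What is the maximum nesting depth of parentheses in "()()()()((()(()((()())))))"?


Input: "()()()()((()(()((()())))))"
Tracking depth:
  Position 0 '(': depth becomes 1
  Position 1 ')': depth becomes 0
  Position 2 '(': depth becomes 1
  Position 3 ')': depth becomes 0
  Position 4 '(': depth becomes 1
  Position 5 ')': depth becomes 0
  Position 6 '(': depth becomes 1
  Position 7 ')': depth becomes 0
  Position 8 '(': depth becomes 1
  Position 9 '(': depth becomes 2
  Position 10 '(': depth becomes 3
  Position 11 ')': depth becomes 2
  Position 12 '(': depth becomes 3
  Position 13 '(': depth becomes 4
  Position 14 ')': depth becomes 3
  Position 15 '(': depth becomes 4
  Position 16 '(': depth becomes 5
  Position 17 '(': depth becomes 6
  Position 18 ')': depth becomes 5
  Position 19 '(': depth becomes 6
  Position 20 ')': depth becomes 5
  Position 21 ')': depth becomes 4
  Position 22 ')': depth becomes 3
  Position 23 ')': depth becomes 2
  Position 24 ')': depth becomes 1
  Position 25 ')': depth becomes 0
Maximum depth reached: 6

6


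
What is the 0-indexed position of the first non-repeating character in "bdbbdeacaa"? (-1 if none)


Input: bdbbdeacaa
Character frequencies:
  'a': 3
  'b': 3
  'c': 1
  'd': 2
  'e': 1
Scanning left to right for freq == 1:
  Position 0 ('b'): freq=3, skip
  Position 1 ('d'): freq=2, skip
  Position 2 ('b'): freq=3, skip
  Position 3 ('b'): freq=3, skip
  Position 4 ('d'): freq=2, skip
  Position 5 ('e'): unique! => answer = 5

5


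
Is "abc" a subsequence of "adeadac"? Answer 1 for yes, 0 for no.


Check if "abc" is a subsequence of "adeadac"
Greedy scan:
  Position 0 ('a'): matches sub[0] = 'a'
  Position 1 ('d'): no match needed
  Position 2 ('e'): no match needed
  Position 3 ('a'): no match needed
  Position 4 ('d'): no match needed
  Position 5 ('a'): no match needed
  Position 6 ('c'): no match needed
Only matched 1/3 characters => not a subsequence

0


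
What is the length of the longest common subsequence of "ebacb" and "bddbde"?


LCS of "ebacb" and "bddbde"
DP table:
           b    d    d    b    d    e
      0    0    0    0    0    0    0
  e   0    0    0    0    0    0    1
  b   0    1    1    1    1    1    1
  a   0    1    1    1    1    1    1
  c   0    1    1    1    1    1    1
  b   0    1    1    1    2    2    2
LCS length = dp[5][6] = 2

2


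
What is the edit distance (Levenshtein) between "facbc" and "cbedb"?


Computing edit distance: "facbc" -> "cbedb"
DP table:
           c    b    e    d    b
      0    1    2    3    4    5
  f   1    1    2    3    4    5
  a   2    2    2    3    4    5
  c   3    2    3    3    4    5
  b   4    3    2    3    4    4
  c   5    4    3    3    4    5
Edit distance = dp[5][5] = 5

5


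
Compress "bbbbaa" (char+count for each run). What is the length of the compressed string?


Input: bbbbaa
Runs:
  'b' x 4 => "b4"
  'a' x 2 => "a2"
Compressed: "b4a2"
Compressed length: 4

4


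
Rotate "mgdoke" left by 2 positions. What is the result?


Input: "mgdoke", rotate left by 2
First 2 characters: "mg"
Remaining characters: "doke"
Concatenate remaining + first: "doke" + "mg" = "dokemg"

dokemg


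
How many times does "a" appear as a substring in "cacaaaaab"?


Searching for "a" in "cacaaaaab"
Scanning each position:
  Position 0: "c" => no
  Position 1: "a" => MATCH
  Position 2: "c" => no
  Position 3: "a" => MATCH
  Position 4: "a" => MATCH
  Position 5: "a" => MATCH
  Position 6: "a" => MATCH
  Position 7: "a" => MATCH
  Position 8: "b" => no
Total occurrences: 6

6


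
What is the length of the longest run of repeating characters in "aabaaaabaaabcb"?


Input: "aabaaaabaaabcb"
Scanning for longest run:
  Position 1 ('a'): continues run of 'a', length=2
  Position 2 ('b'): new char, reset run to 1
  Position 3 ('a'): new char, reset run to 1
  Position 4 ('a'): continues run of 'a', length=2
  Position 5 ('a'): continues run of 'a', length=3
  Position 6 ('a'): continues run of 'a', length=4
  Position 7 ('b'): new char, reset run to 1
  Position 8 ('a'): new char, reset run to 1
  Position 9 ('a'): continues run of 'a', length=2
  Position 10 ('a'): continues run of 'a', length=3
  Position 11 ('b'): new char, reset run to 1
  Position 12 ('c'): new char, reset run to 1
  Position 13 ('b'): new char, reset run to 1
Longest run: 'a' with length 4

4


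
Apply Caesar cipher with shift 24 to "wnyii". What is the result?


Caesar cipher: shift "wnyii" by 24
  'w' (pos 22) + 24 = pos 20 = 'u'
  'n' (pos 13) + 24 = pos 11 = 'l'
  'y' (pos 24) + 24 = pos 22 = 'w'
  'i' (pos 8) + 24 = pos 6 = 'g'
  'i' (pos 8) + 24 = pos 6 = 'g'
Result: ulwgg

ulwgg


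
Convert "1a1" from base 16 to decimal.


Input: "1a1" in base 16
Positional expansion:
  Digit '1' (value 1) x 16^2 = 256
  Digit 'a' (value 10) x 16^1 = 160
  Digit '1' (value 1) x 16^0 = 1
Sum = 417

417


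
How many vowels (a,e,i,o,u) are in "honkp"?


Input: honkp
Checking each character:
  'h' at position 0: consonant
  'o' at position 1: vowel (running total: 1)
  'n' at position 2: consonant
  'k' at position 3: consonant
  'p' at position 4: consonant
Total vowels: 1

1


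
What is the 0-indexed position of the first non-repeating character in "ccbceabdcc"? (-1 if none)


Input: ccbceabdcc
Character frequencies:
  'a': 1
  'b': 2
  'c': 5
  'd': 1
  'e': 1
Scanning left to right for freq == 1:
  Position 0 ('c'): freq=5, skip
  Position 1 ('c'): freq=5, skip
  Position 2 ('b'): freq=2, skip
  Position 3 ('c'): freq=5, skip
  Position 4 ('e'): unique! => answer = 4

4


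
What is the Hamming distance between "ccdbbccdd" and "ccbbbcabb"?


Comparing "ccdbbccdd" and "ccbbbcabb" position by position:
  Position 0: 'c' vs 'c' => same
  Position 1: 'c' vs 'c' => same
  Position 2: 'd' vs 'b' => differ
  Position 3: 'b' vs 'b' => same
  Position 4: 'b' vs 'b' => same
  Position 5: 'c' vs 'c' => same
  Position 6: 'c' vs 'a' => differ
  Position 7: 'd' vs 'b' => differ
  Position 8: 'd' vs 'b' => differ
Total differences (Hamming distance): 4

4


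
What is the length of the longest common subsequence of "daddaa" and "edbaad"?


LCS of "daddaa" and "edbaad"
DP table:
           e    d    b    a    a    d
      0    0    0    0    0    0    0
  d   0    0    1    1    1    1    1
  a   0    0    1    1    2    2    2
  d   0    0    1    1    2    2    3
  d   0    0    1    1    2    2    3
  a   0    0    1    1    2    3    3
  a   0    0    1    1    2    3    3
LCS length = dp[6][6] = 3

3


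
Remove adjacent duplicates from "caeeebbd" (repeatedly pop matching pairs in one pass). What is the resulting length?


Input: caeeebbd
Stack-based adjacent duplicate removal:
  Read 'c': push. Stack: c
  Read 'a': push. Stack: ca
  Read 'e': push. Stack: cae
  Read 'e': matches stack top 'e' => pop. Stack: ca
  Read 'e': push. Stack: cae
  Read 'b': push. Stack: caeb
  Read 'b': matches stack top 'b' => pop. Stack: cae
  Read 'd': push. Stack: caed
Final stack: "caed" (length 4)

4


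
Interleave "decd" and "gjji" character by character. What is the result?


Interleaving "decd" and "gjji":
  Position 0: 'd' from first, 'g' from second => "dg"
  Position 1: 'e' from first, 'j' from second => "ej"
  Position 2: 'c' from first, 'j' from second => "cj"
  Position 3: 'd' from first, 'i' from second => "di"
Result: dgejcjdi

dgejcjdi


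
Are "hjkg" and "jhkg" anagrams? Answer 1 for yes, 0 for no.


Strings: "hjkg", "jhkg"
Sorted first:  ghjk
Sorted second: ghjk
Sorted forms match => anagrams

1


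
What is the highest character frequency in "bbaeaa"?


Input: bbaeaa
Character counts:
  'a': 3
  'b': 2
  'e': 1
Maximum frequency: 3

3


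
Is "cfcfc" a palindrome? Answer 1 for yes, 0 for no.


Input: cfcfc
Reversed: cfcfc
  Compare pos 0 ('c') with pos 4 ('c'): match
  Compare pos 1 ('f') with pos 3 ('f'): match
Result: palindrome

1


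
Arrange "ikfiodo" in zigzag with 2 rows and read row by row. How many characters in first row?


Zigzag "ikfiodo" into 2 rows:
Placing characters:
  'i' => row 0
  'k' => row 1
  'f' => row 0
  'i' => row 1
  'o' => row 0
  'd' => row 1
  'o' => row 0
Rows:
  Row 0: "ifoo"
  Row 1: "kid"
First row length: 4

4


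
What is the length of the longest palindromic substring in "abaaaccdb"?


Input: "abaaaccdb"
Checking substrings for palindromes:
  [0:3] "aba" (len 3) => palindrome
  [2:5] "aaa" (len 3) => palindrome
  [2:4] "aa" (len 2) => palindrome
  [3:5] "aa" (len 2) => palindrome
  [5:7] "cc" (len 2) => palindrome
Longest palindromic substring: "aba" with length 3

3


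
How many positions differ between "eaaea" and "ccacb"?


Comparing "eaaea" and "ccacb" position by position:
  Position 0: 'e' vs 'c' => DIFFER
  Position 1: 'a' vs 'c' => DIFFER
  Position 2: 'a' vs 'a' => same
  Position 3: 'e' vs 'c' => DIFFER
  Position 4: 'a' vs 'b' => DIFFER
Positions that differ: 4

4


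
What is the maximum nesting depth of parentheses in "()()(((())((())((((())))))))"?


Input: "()()(((())((())((((())))))))"
Tracking depth:
  Position 0 '(': depth becomes 1
  Position 1 ')': depth becomes 0
  Position 2 '(': depth becomes 1
  Position 3 ')': depth becomes 0
  Position 4 '(': depth becomes 1
  Position 5 '(': depth becomes 2
  Position 6 '(': depth becomes 3
  Position 7 '(': depth becomes 4
  Position 8 ')': depth becomes 3
  Position 9 ')': depth becomes 2
  Position 10 '(': depth becomes 3
  Position 11 '(': depth becomes 4
  Position 12 '(': depth becomes 5
  Position 13 ')': depth becomes 4
  Position 14 ')': depth becomes 3
  Position 15 '(': depth becomes 4
  Position 16 '(': depth becomes 5
  Position 17 '(': depth becomes 6
  Position 18 '(': depth becomes 7
  Position 19 '(': depth becomes 8
  Position 20 ')': depth becomes 7
  Position 21 ')': depth becomes 6
  Position 22 ')': depth becomes 5
  Position 23 ')': depth becomes 4
  Position 24 ')': depth becomes 3
  Position 25 ')': depth becomes 2
  Position 26 ')': depth becomes 1
  Position 27 ')': depth becomes 0
Maximum depth reached: 8

8


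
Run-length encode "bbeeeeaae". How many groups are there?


Input: bbeeeeaae
Scanning for consecutive runs:
  Group 1: 'b' x 2 (positions 0-1)
  Group 2: 'e' x 4 (positions 2-5)
  Group 3: 'a' x 2 (positions 6-7)
  Group 4: 'e' x 1 (positions 8-8)
Total groups: 4

4


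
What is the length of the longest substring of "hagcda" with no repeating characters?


Input: "hagcda"
Sliding window (track last position of each char):
  Position 0 ('h'): window [0,0] length 1 -- new best
  Position 1 ('a'): window [0,1] length 2 -- new best
  Position 2 ('g'): window [0,2] length 3 -- new best
  Position 3 ('c'): window [0,3] length 4 -- new best
  Position 4 ('d'): window [0,4] length 5 -- new best
  Position 5 ('a'): repeat (last at 1), move window start to 2
  Position 5 ('a'): window [2,5] length 4
Longest substring with no repeats: "hagcd" with length 5

5


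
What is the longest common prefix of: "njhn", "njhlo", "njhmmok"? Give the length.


Words: njhn, njhlo, njhmmok
  Position 0: all 'n' => match
  Position 1: all 'j' => match
  Position 2: all 'h' => match
  Position 3: ('n', 'l', 'm') => mismatch, stop
LCP = "njh" (length 3)

3


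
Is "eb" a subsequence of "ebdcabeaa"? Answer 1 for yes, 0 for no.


Check if "eb" is a subsequence of "ebdcabeaa"
Greedy scan:
  Position 0 ('e'): matches sub[0] = 'e'
  Position 1 ('b'): matches sub[1] = 'b'
  Position 2 ('d'): no match needed
  Position 3 ('c'): no match needed
  Position 4 ('a'): no match needed
  Position 5 ('b'): no match needed
  Position 6 ('e'): no match needed
  Position 7 ('a'): no match needed
  Position 8 ('a'): no match needed
All 2 characters matched => is a subsequence

1


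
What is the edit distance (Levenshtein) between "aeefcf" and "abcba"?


Computing edit distance: "aeefcf" -> "abcba"
DP table:
           a    b    c    b    a
      0    1    2    3    4    5
  a   1    0    1    2    3    4
  e   2    1    1    2    3    4
  e   3    2    2    2    3    4
  f   4    3    3    3    3    4
  c   5    4    4    3    4    4
  f   6    5    5    4    4    5
Edit distance = dp[6][5] = 5

5


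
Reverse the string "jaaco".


Input: jaaco
Reading characters right to left:
  Position 4: 'o'
  Position 3: 'c'
  Position 2: 'a'
  Position 1: 'a'
  Position 0: 'j'
Reversed: ocaaj

ocaaj


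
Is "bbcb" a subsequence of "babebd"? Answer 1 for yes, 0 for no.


Check if "bbcb" is a subsequence of "babebd"
Greedy scan:
  Position 0 ('b'): matches sub[0] = 'b'
  Position 1 ('a'): no match needed
  Position 2 ('b'): matches sub[1] = 'b'
  Position 3 ('e'): no match needed
  Position 4 ('b'): no match needed
  Position 5 ('d'): no match needed
Only matched 2/4 characters => not a subsequence

0


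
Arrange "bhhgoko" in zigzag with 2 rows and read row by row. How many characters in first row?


Zigzag "bhhgoko" into 2 rows:
Placing characters:
  'b' => row 0
  'h' => row 1
  'h' => row 0
  'g' => row 1
  'o' => row 0
  'k' => row 1
  'o' => row 0
Rows:
  Row 0: "bhoo"
  Row 1: "hgk"
First row length: 4

4


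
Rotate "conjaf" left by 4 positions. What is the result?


Input: "conjaf", rotate left by 4
First 4 characters: "conj"
Remaining characters: "af"
Concatenate remaining + first: "af" + "conj" = "afconj"

afconj


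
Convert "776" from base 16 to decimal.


Input: "776" in base 16
Positional expansion:
  Digit '7' (value 7) x 16^2 = 1792
  Digit '7' (value 7) x 16^1 = 112
  Digit '6' (value 6) x 16^0 = 6
Sum = 1910

1910


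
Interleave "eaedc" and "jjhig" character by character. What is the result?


Interleaving "eaedc" and "jjhig":
  Position 0: 'e' from first, 'j' from second => "ej"
  Position 1: 'a' from first, 'j' from second => "aj"
  Position 2: 'e' from first, 'h' from second => "eh"
  Position 3: 'd' from first, 'i' from second => "di"
  Position 4: 'c' from first, 'g' from second => "cg"
Result: ejajehdicg

ejajehdicg


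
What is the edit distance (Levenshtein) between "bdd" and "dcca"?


Computing edit distance: "bdd" -> "dcca"
DP table:
           d    c    c    a
      0    1    2    3    4
  b   1    1    2    3    4
  d   2    1    2    3    4
  d   3    2    2    3    4
Edit distance = dp[3][4] = 4

4


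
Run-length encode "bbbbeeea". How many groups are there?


Input: bbbbeeea
Scanning for consecutive runs:
  Group 1: 'b' x 4 (positions 0-3)
  Group 2: 'e' x 3 (positions 4-6)
  Group 3: 'a' x 1 (positions 7-7)
Total groups: 3

3


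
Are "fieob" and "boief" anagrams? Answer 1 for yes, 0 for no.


Strings: "fieob", "boief"
Sorted first:  befio
Sorted second: befio
Sorted forms match => anagrams

1


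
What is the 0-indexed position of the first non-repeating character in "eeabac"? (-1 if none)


Input: eeabac
Character frequencies:
  'a': 2
  'b': 1
  'c': 1
  'e': 2
Scanning left to right for freq == 1:
  Position 0 ('e'): freq=2, skip
  Position 1 ('e'): freq=2, skip
  Position 2 ('a'): freq=2, skip
  Position 3 ('b'): unique! => answer = 3

3


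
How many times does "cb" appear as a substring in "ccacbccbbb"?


Searching for "cb" in "ccacbccbbb"
Scanning each position:
  Position 0: "cc" => no
  Position 1: "ca" => no
  Position 2: "ac" => no
  Position 3: "cb" => MATCH
  Position 4: "bc" => no
  Position 5: "cc" => no
  Position 6: "cb" => MATCH
  Position 7: "bb" => no
  Position 8: "bb" => no
Total occurrences: 2

2


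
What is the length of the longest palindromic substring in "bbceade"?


Input: "bbceade"
Checking substrings for palindromes:
  [0:2] "bb" (len 2) => palindrome
Longest palindromic substring: "bb" with length 2

2


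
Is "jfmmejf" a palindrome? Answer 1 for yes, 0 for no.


Input: jfmmejf
Reversed: fjemmfj
  Compare pos 0 ('j') with pos 6 ('f'): MISMATCH
  Compare pos 1 ('f') with pos 5 ('j'): MISMATCH
  Compare pos 2 ('m') with pos 4 ('e'): MISMATCH
Result: not a palindrome

0


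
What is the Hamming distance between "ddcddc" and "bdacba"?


Comparing "ddcddc" and "bdacba" position by position:
  Position 0: 'd' vs 'b' => differ
  Position 1: 'd' vs 'd' => same
  Position 2: 'c' vs 'a' => differ
  Position 3: 'd' vs 'c' => differ
  Position 4: 'd' vs 'b' => differ
  Position 5: 'c' vs 'a' => differ
Total differences (Hamming distance): 5

5


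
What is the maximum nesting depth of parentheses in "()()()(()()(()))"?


Input: "()()()(()()(()))"
Tracking depth:
  Position 0 '(': depth becomes 1
  Position 1 ')': depth becomes 0
  Position 2 '(': depth becomes 1
  Position 3 ')': depth becomes 0
  Position 4 '(': depth becomes 1
  Position 5 ')': depth becomes 0
  Position 6 '(': depth becomes 1
  Position 7 '(': depth becomes 2
  Position 8 ')': depth becomes 1
  Position 9 '(': depth becomes 2
  Position 10 ')': depth becomes 1
  Position 11 '(': depth becomes 2
  Position 12 '(': depth becomes 3
  Position 13 ')': depth becomes 2
  Position 14 ')': depth becomes 1
  Position 15 ')': depth becomes 0
Maximum depth reached: 3

3


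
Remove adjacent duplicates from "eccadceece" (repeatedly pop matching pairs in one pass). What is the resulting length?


Input: eccadceece
Stack-based adjacent duplicate removal:
  Read 'e': push. Stack: e
  Read 'c': push. Stack: ec
  Read 'c': matches stack top 'c' => pop. Stack: e
  Read 'a': push. Stack: ea
  Read 'd': push. Stack: ead
  Read 'c': push. Stack: eadc
  Read 'e': push. Stack: eadce
  Read 'e': matches stack top 'e' => pop. Stack: eadc
  Read 'c': matches stack top 'c' => pop. Stack: ead
  Read 'e': push. Stack: eade
Final stack: "eade" (length 4)

4


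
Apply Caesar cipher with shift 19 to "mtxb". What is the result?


Caesar cipher: shift "mtxb" by 19
  'm' (pos 12) + 19 = pos 5 = 'f'
  't' (pos 19) + 19 = pos 12 = 'm'
  'x' (pos 23) + 19 = pos 16 = 'q'
  'b' (pos 1) + 19 = pos 20 = 'u'
Result: fmqu

fmqu


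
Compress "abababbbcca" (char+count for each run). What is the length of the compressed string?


Input: abababbbcca
Runs:
  'a' x 1 => "a1"
  'b' x 1 => "b1"
  'a' x 1 => "a1"
  'b' x 1 => "b1"
  'a' x 1 => "a1"
  'b' x 3 => "b3"
  'c' x 2 => "c2"
  'a' x 1 => "a1"
Compressed: "a1b1a1b1a1b3c2a1"
Compressed length: 16

16


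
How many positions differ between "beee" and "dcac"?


Comparing "beee" and "dcac" position by position:
  Position 0: 'b' vs 'd' => DIFFER
  Position 1: 'e' vs 'c' => DIFFER
  Position 2: 'e' vs 'a' => DIFFER
  Position 3: 'e' vs 'c' => DIFFER
Positions that differ: 4

4


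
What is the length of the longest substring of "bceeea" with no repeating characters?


Input: "bceeea"
Sliding window (track last position of each char):
  Position 0 ('b'): window [0,0] length 1 -- new best
  Position 1 ('c'): window [0,1] length 2 -- new best
  Position 2 ('e'): window [0,2] length 3 -- new best
  Position 3 ('e'): repeat (last at 2), move window start to 3
  Position 3 ('e'): window [3,3] length 1
  Position 4 ('e'): repeat (last at 3), move window start to 4
  Position 4 ('e'): window [4,4] length 1
  Position 5 ('a'): window [4,5] length 2
Longest substring with no repeats: "bce" with length 3

3


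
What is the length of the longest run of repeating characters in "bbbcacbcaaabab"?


Input: "bbbcacbcaaabab"
Scanning for longest run:
  Position 1 ('b'): continues run of 'b', length=2
  Position 2 ('b'): continues run of 'b', length=3
  Position 3 ('c'): new char, reset run to 1
  Position 4 ('a'): new char, reset run to 1
  Position 5 ('c'): new char, reset run to 1
  Position 6 ('b'): new char, reset run to 1
  Position 7 ('c'): new char, reset run to 1
  Position 8 ('a'): new char, reset run to 1
  Position 9 ('a'): continues run of 'a', length=2
  Position 10 ('a'): continues run of 'a', length=3
  Position 11 ('b'): new char, reset run to 1
  Position 12 ('a'): new char, reset run to 1
  Position 13 ('b'): new char, reset run to 1
Longest run: 'b' with length 3

3


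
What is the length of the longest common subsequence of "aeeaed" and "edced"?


LCS of "aeeaed" and "edced"
DP table:
           e    d    c    e    d
      0    0    0    0    0    0
  a   0    0    0    0    0    0
  e   0    1    1    1    1    1
  e   0    1    1    1    2    2
  a   0    1    1    1    2    2
  e   0    1    1    1    2    2
  d   0    1    2    2    2    3
LCS length = dp[6][5] = 3

3


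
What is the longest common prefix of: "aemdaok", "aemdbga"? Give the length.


Words: aemdaok, aemdbga
  Position 0: all 'a' => match
  Position 1: all 'e' => match
  Position 2: all 'm' => match
  Position 3: all 'd' => match
  Position 4: ('a', 'b') => mismatch, stop
LCP = "aemd" (length 4)

4


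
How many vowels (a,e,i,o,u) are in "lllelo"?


Input: lllelo
Checking each character:
  'l' at position 0: consonant
  'l' at position 1: consonant
  'l' at position 2: consonant
  'e' at position 3: vowel (running total: 1)
  'l' at position 4: consonant
  'o' at position 5: vowel (running total: 2)
Total vowels: 2

2


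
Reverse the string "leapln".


Input: leapln
Reading characters right to left:
  Position 5: 'n'
  Position 4: 'l'
  Position 3: 'p'
  Position 2: 'a'
  Position 1: 'e'
  Position 0: 'l'
Reversed: nlpael

nlpael


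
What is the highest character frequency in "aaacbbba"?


Input: aaacbbba
Character counts:
  'a': 4
  'b': 3
  'c': 1
Maximum frequency: 4

4


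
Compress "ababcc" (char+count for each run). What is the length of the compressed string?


Input: ababcc
Runs:
  'a' x 1 => "a1"
  'b' x 1 => "b1"
  'a' x 1 => "a1"
  'b' x 1 => "b1"
  'c' x 2 => "c2"
Compressed: "a1b1a1b1c2"
Compressed length: 10

10


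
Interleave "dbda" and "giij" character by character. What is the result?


Interleaving "dbda" and "giij":
  Position 0: 'd' from first, 'g' from second => "dg"
  Position 1: 'b' from first, 'i' from second => "bi"
  Position 2: 'd' from first, 'i' from second => "di"
  Position 3: 'a' from first, 'j' from second => "aj"
Result: dgbidiaj

dgbidiaj


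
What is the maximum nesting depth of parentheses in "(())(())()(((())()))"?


Input: "(())(())()(((())()))"
Tracking depth:
  Position 0 '(': depth becomes 1
  Position 1 '(': depth becomes 2
  Position 2 ')': depth becomes 1
  Position 3 ')': depth becomes 0
  Position 4 '(': depth becomes 1
  Position 5 '(': depth becomes 2
  Position 6 ')': depth becomes 1
  Position 7 ')': depth becomes 0
  Position 8 '(': depth becomes 1
  Position 9 ')': depth becomes 0
  Position 10 '(': depth becomes 1
  Position 11 '(': depth becomes 2
  Position 12 '(': depth becomes 3
  Position 13 '(': depth becomes 4
  Position 14 ')': depth becomes 3
  Position 15 ')': depth becomes 2
  Position 16 '(': depth becomes 3
  Position 17 ')': depth becomes 2
  Position 18 ')': depth becomes 1
  Position 19 ')': depth becomes 0
Maximum depth reached: 4

4


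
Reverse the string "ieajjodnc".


Input: ieajjodnc
Reading characters right to left:
  Position 8: 'c'
  Position 7: 'n'
  Position 6: 'd'
  Position 5: 'o'
  Position 4: 'j'
  Position 3: 'j'
  Position 2: 'a'
  Position 1: 'e'
  Position 0: 'i'
Reversed: cndojjaei

cndojjaei


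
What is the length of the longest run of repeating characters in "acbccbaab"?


Input: "acbccbaab"
Scanning for longest run:
  Position 1 ('c'): new char, reset run to 1
  Position 2 ('b'): new char, reset run to 1
  Position 3 ('c'): new char, reset run to 1
  Position 4 ('c'): continues run of 'c', length=2
  Position 5 ('b'): new char, reset run to 1
  Position 6 ('a'): new char, reset run to 1
  Position 7 ('a'): continues run of 'a', length=2
  Position 8 ('b'): new char, reset run to 1
Longest run: 'c' with length 2

2


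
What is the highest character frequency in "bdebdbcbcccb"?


Input: bdebdbcbcccb
Character counts:
  'b': 5
  'c': 4
  'd': 2
  'e': 1
Maximum frequency: 5

5


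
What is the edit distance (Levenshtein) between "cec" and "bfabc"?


Computing edit distance: "cec" -> "bfabc"
DP table:
           b    f    a    b    c
      0    1    2    3    4    5
  c   1    1    2    3    4    4
  e   2    2    2    3    4    5
  c   3    3    3    3    4    4
Edit distance = dp[3][5] = 4

4


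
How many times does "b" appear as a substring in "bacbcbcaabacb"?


Searching for "b" in "bacbcbcaabacb"
Scanning each position:
  Position 0: "b" => MATCH
  Position 1: "a" => no
  Position 2: "c" => no
  Position 3: "b" => MATCH
  Position 4: "c" => no
  Position 5: "b" => MATCH
  Position 6: "c" => no
  Position 7: "a" => no
  Position 8: "a" => no
  Position 9: "b" => MATCH
  Position 10: "a" => no
  Position 11: "c" => no
  Position 12: "b" => MATCH
Total occurrences: 5

5


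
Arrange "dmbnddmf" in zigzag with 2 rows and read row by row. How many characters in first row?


Zigzag "dmbnddmf" into 2 rows:
Placing characters:
  'd' => row 0
  'm' => row 1
  'b' => row 0
  'n' => row 1
  'd' => row 0
  'd' => row 1
  'm' => row 0
  'f' => row 1
Rows:
  Row 0: "dbdm"
  Row 1: "mndf"
First row length: 4

4


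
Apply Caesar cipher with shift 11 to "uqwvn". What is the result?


Caesar cipher: shift "uqwvn" by 11
  'u' (pos 20) + 11 = pos 5 = 'f'
  'q' (pos 16) + 11 = pos 1 = 'b'
  'w' (pos 22) + 11 = pos 7 = 'h'
  'v' (pos 21) + 11 = pos 6 = 'g'
  'n' (pos 13) + 11 = pos 24 = 'y'
Result: fbhgy

fbhgy


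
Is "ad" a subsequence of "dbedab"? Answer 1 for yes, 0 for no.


Check if "ad" is a subsequence of "dbedab"
Greedy scan:
  Position 0 ('d'): no match needed
  Position 1 ('b'): no match needed
  Position 2 ('e'): no match needed
  Position 3 ('d'): no match needed
  Position 4 ('a'): matches sub[0] = 'a'
  Position 5 ('b'): no match needed
Only matched 1/2 characters => not a subsequence

0


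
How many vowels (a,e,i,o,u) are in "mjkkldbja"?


Input: mjkkldbja
Checking each character:
  'm' at position 0: consonant
  'j' at position 1: consonant
  'k' at position 2: consonant
  'k' at position 3: consonant
  'l' at position 4: consonant
  'd' at position 5: consonant
  'b' at position 6: consonant
  'j' at position 7: consonant
  'a' at position 8: vowel (running total: 1)
Total vowels: 1

1


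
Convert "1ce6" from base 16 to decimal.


Input: "1ce6" in base 16
Positional expansion:
  Digit '1' (value 1) x 16^3 = 4096
  Digit 'c' (value 12) x 16^2 = 3072
  Digit 'e' (value 14) x 16^1 = 224
  Digit '6' (value 6) x 16^0 = 6
Sum = 7398

7398


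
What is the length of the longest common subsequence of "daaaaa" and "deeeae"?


LCS of "daaaaa" and "deeeae"
DP table:
           d    e    e    e    a    e
      0    0    0    0    0    0    0
  d   0    1    1    1    1    1    1
  a   0    1    1    1    1    2    2
  a   0    1    1    1    1    2    2
  a   0    1    1    1    1    2    2
  a   0    1    1    1    1    2    2
  a   0    1    1    1    1    2    2
LCS length = dp[6][6] = 2

2


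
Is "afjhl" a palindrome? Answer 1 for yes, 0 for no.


Input: afjhl
Reversed: lhjfa
  Compare pos 0 ('a') with pos 4 ('l'): MISMATCH
  Compare pos 1 ('f') with pos 3 ('h'): MISMATCH
Result: not a palindrome

0


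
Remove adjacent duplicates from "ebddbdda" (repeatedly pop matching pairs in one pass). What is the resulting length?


Input: ebddbdda
Stack-based adjacent duplicate removal:
  Read 'e': push. Stack: e
  Read 'b': push. Stack: eb
  Read 'd': push. Stack: ebd
  Read 'd': matches stack top 'd' => pop. Stack: eb
  Read 'b': matches stack top 'b' => pop. Stack: e
  Read 'd': push. Stack: ed
  Read 'd': matches stack top 'd' => pop. Stack: e
  Read 'a': push. Stack: ea
Final stack: "ea" (length 2)

2


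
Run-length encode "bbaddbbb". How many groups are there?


Input: bbaddbbb
Scanning for consecutive runs:
  Group 1: 'b' x 2 (positions 0-1)
  Group 2: 'a' x 1 (positions 2-2)
  Group 3: 'd' x 2 (positions 3-4)
  Group 4: 'b' x 3 (positions 5-7)
Total groups: 4

4


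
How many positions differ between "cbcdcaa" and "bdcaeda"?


Comparing "cbcdcaa" and "bdcaeda" position by position:
  Position 0: 'c' vs 'b' => DIFFER
  Position 1: 'b' vs 'd' => DIFFER
  Position 2: 'c' vs 'c' => same
  Position 3: 'd' vs 'a' => DIFFER
  Position 4: 'c' vs 'e' => DIFFER
  Position 5: 'a' vs 'd' => DIFFER
  Position 6: 'a' vs 'a' => same
Positions that differ: 5

5


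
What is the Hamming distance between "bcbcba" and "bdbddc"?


Comparing "bcbcba" and "bdbddc" position by position:
  Position 0: 'b' vs 'b' => same
  Position 1: 'c' vs 'd' => differ
  Position 2: 'b' vs 'b' => same
  Position 3: 'c' vs 'd' => differ
  Position 4: 'b' vs 'd' => differ
  Position 5: 'a' vs 'c' => differ
Total differences (Hamming distance): 4

4


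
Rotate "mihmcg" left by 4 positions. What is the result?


Input: "mihmcg", rotate left by 4
First 4 characters: "mihm"
Remaining characters: "cg"
Concatenate remaining + first: "cg" + "mihm" = "cgmihm"

cgmihm


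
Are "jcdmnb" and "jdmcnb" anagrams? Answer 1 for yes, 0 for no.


Strings: "jcdmnb", "jdmcnb"
Sorted first:  bcdjmn
Sorted second: bcdjmn
Sorted forms match => anagrams

1


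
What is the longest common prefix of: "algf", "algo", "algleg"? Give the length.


Words: algf, algo, algleg
  Position 0: all 'a' => match
  Position 1: all 'l' => match
  Position 2: all 'g' => match
  Position 3: ('f', 'o', 'l') => mismatch, stop
LCP = "alg" (length 3)

3


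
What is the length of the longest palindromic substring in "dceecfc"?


Input: "dceecfc"
Checking substrings for palindromes:
  [1:5] "ceec" (len 4) => palindrome
  [4:7] "cfc" (len 3) => palindrome
  [2:4] "ee" (len 2) => palindrome
Longest palindromic substring: "ceec" with length 4

4


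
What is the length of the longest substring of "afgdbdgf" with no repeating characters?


Input: "afgdbdgf"
Sliding window (track last position of each char):
  Position 0 ('a'): window [0,0] length 1 -- new best
  Position 1 ('f'): window [0,1] length 2 -- new best
  Position 2 ('g'): window [0,2] length 3 -- new best
  Position 3 ('d'): window [0,3] length 4 -- new best
  Position 4 ('b'): window [0,4] length 5 -- new best
  Position 5 ('d'): repeat (last at 3), move window start to 4
  Position 5 ('d'): window [4,5] length 2
  Position 6 ('g'): window [4,6] length 3
  Position 7 ('f'): window [4,7] length 4
Longest substring with no repeats: "afgdb" with length 5

5


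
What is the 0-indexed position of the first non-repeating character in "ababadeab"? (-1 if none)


Input: ababadeab
Character frequencies:
  'a': 4
  'b': 3
  'd': 1
  'e': 1
Scanning left to right for freq == 1:
  Position 0 ('a'): freq=4, skip
  Position 1 ('b'): freq=3, skip
  Position 2 ('a'): freq=4, skip
  Position 3 ('b'): freq=3, skip
  Position 4 ('a'): freq=4, skip
  Position 5 ('d'): unique! => answer = 5

5


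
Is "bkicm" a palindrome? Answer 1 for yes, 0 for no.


Input: bkicm
Reversed: mcikb
  Compare pos 0 ('b') with pos 4 ('m'): MISMATCH
  Compare pos 1 ('k') with pos 3 ('c'): MISMATCH
Result: not a palindrome

0


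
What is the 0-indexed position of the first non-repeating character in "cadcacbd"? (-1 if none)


Input: cadcacbd
Character frequencies:
  'a': 2
  'b': 1
  'c': 3
  'd': 2
Scanning left to right for freq == 1:
  Position 0 ('c'): freq=3, skip
  Position 1 ('a'): freq=2, skip
  Position 2 ('d'): freq=2, skip
  Position 3 ('c'): freq=3, skip
  Position 4 ('a'): freq=2, skip
  Position 5 ('c'): freq=3, skip
  Position 6 ('b'): unique! => answer = 6

6


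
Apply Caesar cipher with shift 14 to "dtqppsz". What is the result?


Caesar cipher: shift "dtqppsz" by 14
  'd' (pos 3) + 14 = pos 17 = 'r'
  't' (pos 19) + 14 = pos 7 = 'h'
  'q' (pos 16) + 14 = pos 4 = 'e'
  'p' (pos 15) + 14 = pos 3 = 'd'
  'p' (pos 15) + 14 = pos 3 = 'd'
  's' (pos 18) + 14 = pos 6 = 'g'
  'z' (pos 25) + 14 = pos 13 = 'n'
Result: rheddgn

rheddgn


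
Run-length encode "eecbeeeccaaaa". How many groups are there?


Input: eecbeeeccaaaa
Scanning for consecutive runs:
  Group 1: 'e' x 2 (positions 0-1)
  Group 2: 'c' x 1 (positions 2-2)
  Group 3: 'b' x 1 (positions 3-3)
  Group 4: 'e' x 3 (positions 4-6)
  Group 5: 'c' x 2 (positions 7-8)
  Group 6: 'a' x 4 (positions 9-12)
Total groups: 6

6


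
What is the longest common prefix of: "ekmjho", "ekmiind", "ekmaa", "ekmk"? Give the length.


Words: ekmjho, ekmiind, ekmaa, ekmk
  Position 0: all 'e' => match
  Position 1: all 'k' => match
  Position 2: all 'm' => match
  Position 3: ('j', 'i', 'a', 'k') => mismatch, stop
LCP = "ekm" (length 3)

3


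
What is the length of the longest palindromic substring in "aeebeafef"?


Input: "aeebeafef"
Checking substrings for palindromes:
  [2:5] "ebe" (len 3) => palindrome
  [6:9] "fef" (len 3) => palindrome
  [1:3] "ee" (len 2) => palindrome
Longest palindromic substring: "ebe" with length 3

3


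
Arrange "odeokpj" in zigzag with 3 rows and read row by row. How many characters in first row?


Zigzag "odeokpj" into 3 rows:
Placing characters:
  'o' => row 0
  'd' => row 1
  'e' => row 2
  'o' => row 1
  'k' => row 0
  'p' => row 1
  'j' => row 2
Rows:
  Row 0: "ok"
  Row 1: "dop"
  Row 2: "ej"
First row length: 2

2


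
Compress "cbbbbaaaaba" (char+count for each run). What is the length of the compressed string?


Input: cbbbbaaaaba
Runs:
  'c' x 1 => "c1"
  'b' x 4 => "b4"
  'a' x 4 => "a4"
  'b' x 1 => "b1"
  'a' x 1 => "a1"
Compressed: "c1b4a4b1a1"
Compressed length: 10

10
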